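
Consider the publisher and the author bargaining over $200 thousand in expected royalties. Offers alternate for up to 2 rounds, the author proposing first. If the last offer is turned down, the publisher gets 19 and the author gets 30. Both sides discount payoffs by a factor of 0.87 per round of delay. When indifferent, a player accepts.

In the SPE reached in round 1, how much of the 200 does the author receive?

Round 2 (the publisher proposes): the author gets 30 if talks fail, so the publisher offers 30 and keeps 170.
Round 1 (the author proposes): the publisher can get 170 next round, worth 0.87 × 170 = 147.9 now. The author offers 147.9 and keeps 200 − 147.9 = 52.1.

52.1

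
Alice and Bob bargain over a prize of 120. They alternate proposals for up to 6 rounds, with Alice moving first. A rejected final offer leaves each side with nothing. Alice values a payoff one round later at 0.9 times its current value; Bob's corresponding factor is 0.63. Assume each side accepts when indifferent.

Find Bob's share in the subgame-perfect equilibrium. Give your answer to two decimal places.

36.15

Round 6 (Bob proposes): rejection yields 0 for Alice; Bob offers 0 and keeps 120.
Round 5 (Alice proposes): Bob can get 120 next round, worth 0.63 × 120 = 75.6 now, so Alice offers 75.6, keeping 44.4.
Round 4 (Bob proposes): Alice can get 44.4 next round, worth 0.9 × 44.4 = 39.96 now, so Bob offers 39.96, keeping 80.04.
Round 3 (Alice proposes): Bob can get 80.04 next round, worth 0.63 × 80.04 = 50.4252 now, so Alice offers 50.4252, keeping 69.5748.
Round 2 (Bob proposes): Alice can get 69.5748 next round, worth 0.9 × 69.5748 = 62.61732 now; Bob offers that and keeps 57.38268.
Round 1 (Alice proposes): Bob can get 57.38268 next round, worth 0.63 × 57.38268 = 36.1510884 now. Alice offers 36.1510884 and keeps 120 − 36.1510884 = 83.8489116.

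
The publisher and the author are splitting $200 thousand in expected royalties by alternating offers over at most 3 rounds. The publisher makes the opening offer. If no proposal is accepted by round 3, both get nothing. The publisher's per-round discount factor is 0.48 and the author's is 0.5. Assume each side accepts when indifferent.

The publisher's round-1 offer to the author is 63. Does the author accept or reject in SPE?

Work out the author's continuation value if the offer is rejected.
Round 3 (the publisher proposes): rejection yields 0 for the author; the publisher offers 0 and keeps 200.
Round 2 (the author proposes): the publisher can get 200 next round, worth 0.48 × 200 = 96 now. The author offers 96 and keeps 200 − 96 = 104.
So by rejecting in round 1, the author gets 104 next round, worth 0.5 × 104 = 52 now.
Offer 63 ≥ 52, so the author accepts.

Accept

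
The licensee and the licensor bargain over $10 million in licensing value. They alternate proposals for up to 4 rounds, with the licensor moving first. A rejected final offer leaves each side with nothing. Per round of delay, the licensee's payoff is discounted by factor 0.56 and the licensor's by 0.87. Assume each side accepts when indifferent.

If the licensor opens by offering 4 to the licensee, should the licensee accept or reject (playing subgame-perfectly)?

Accept

Work out the licensee's continuation value if the offer is rejected.
Round 4 (the licensee proposes): the licensor will accept anything ≥ 0, so the licensee offers 0 and keeps 10.
Round 3 (the licensor proposes): the licensee can get 10 next round, worth 0.56 × 10 = 5.6 now, so the licensor offers 5.6, keeping 4.4.
Round 2 (the licensee proposes): the licensor can get 4.4 next round, worth 0.87 × 4.4 = 3.828 now, so the licensee offers 3.828, keeping 6.172.
So by rejecting in round 1, the licensee gets 6.172 next round, worth 0.56 × 6.172 = 3.45632 now.
Offer 4 ≥ 3.45632, so the licensee accepts.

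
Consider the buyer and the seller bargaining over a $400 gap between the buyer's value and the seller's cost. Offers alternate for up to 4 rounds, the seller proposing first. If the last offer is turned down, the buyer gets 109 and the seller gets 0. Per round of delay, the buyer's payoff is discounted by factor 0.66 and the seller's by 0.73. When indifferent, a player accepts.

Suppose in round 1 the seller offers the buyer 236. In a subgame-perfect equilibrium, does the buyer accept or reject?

Round 4 (the buyer proposes): rejection yields 0 for the seller; the buyer offers 0 and keeps 400.
Round 3 (the seller proposes): the buyer can get 400 next round, worth 0.66 × 400 = 264 now. The seller offers 264 and keeps 400 − 264 = 136.
Round 2 (the buyer proposes): the seller can get 136 next round, worth 0.73 × 136 = 99.28 now; the buyer offers that and keeps 300.72.
So by rejecting in round 1, the buyer gets 300.72 next round, worth 0.66 × 300.72 = 198.4752 now.
Offer 236 ≥ 198.4752, so the buyer accepts.

Accept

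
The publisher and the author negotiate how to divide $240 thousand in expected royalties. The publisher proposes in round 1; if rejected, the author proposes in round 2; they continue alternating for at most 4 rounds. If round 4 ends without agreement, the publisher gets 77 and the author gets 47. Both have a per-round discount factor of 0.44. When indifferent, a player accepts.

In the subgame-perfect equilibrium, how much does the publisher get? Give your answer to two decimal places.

By backward induction:
Round 4 (the author proposes): the publisher gets 77 if talks fail, so the author offers 77 and keeps 163.
Round 3 (the publisher proposes): the author can get 163 next round, worth 0.44 × 163 = 71.72 now. The publisher offers 71.72 and keeps 240 − 71.72 = 168.28.
Round 2 (the author proposes): the publisher can get 168.28 next round, worth 0.44 × 168.28 = 74.0432 now, so the author offers 74.0432, keeping 165.9568.
Round 1 (the publisher proposes): the author can get 165.9568 next round, worth 0.44 × 165.9568 = 73.020992 now, so the publisher offers 73.020992, keeping 166.979008.

166.98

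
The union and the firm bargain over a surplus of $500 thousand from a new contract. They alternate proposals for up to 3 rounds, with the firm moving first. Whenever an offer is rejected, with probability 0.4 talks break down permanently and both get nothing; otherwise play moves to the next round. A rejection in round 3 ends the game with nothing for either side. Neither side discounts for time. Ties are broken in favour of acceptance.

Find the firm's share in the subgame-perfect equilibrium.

380

Round 3 (the firm proposes): the union will accept anything ≥ 0, so the firm offers 0 and keeps 500.
Round 2 (the union proposes): rejecting gives the firm an expected 0.6 × 500 = 300; the union offers that and keeps 200.
Round 1 (the firm proposes): rejecting gives the union an expected 0.6 × 200 = 120. The firm offers 120 and keeps 500 − 120 = 380.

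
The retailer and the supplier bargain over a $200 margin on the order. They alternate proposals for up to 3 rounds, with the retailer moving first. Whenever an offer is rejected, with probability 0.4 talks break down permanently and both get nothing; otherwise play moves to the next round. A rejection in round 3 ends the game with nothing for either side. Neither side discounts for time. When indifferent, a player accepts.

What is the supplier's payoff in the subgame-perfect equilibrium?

By backward induction:
Round 3 (the retailer proposes): rejection yields 0 for the supplier; the retailer offers 0 and keeps 200.
Round 2 (the supplier proposes): rejecting gives the retailer an expected 0.6 × 200 = 120, so the supplier offers 120, keeping 80.
Round 1 (the retailer proposes): rejecting gives the supplier an expected 0.6 × 80 = 48. The retailer offers 48 and keeps 200 − 48 = 152.

48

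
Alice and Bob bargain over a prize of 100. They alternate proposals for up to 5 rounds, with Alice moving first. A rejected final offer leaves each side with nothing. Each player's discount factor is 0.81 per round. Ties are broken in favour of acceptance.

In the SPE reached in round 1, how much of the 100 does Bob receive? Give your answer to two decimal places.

Round 5 (Alice proposes): rejection yields 0 for Bob; Alice offers 0 and keeps 100.
Round 4 (Bob proposes): Alice can get 100 next round, worth 0.81 × 100 = 81 now; Bob offers that and keeps 19.
Round 3 (Alice proposes): Bob can get 19 next round, worth 0.81 × 19 = 15.39 now; Alice offers that and keeps 84.61.
Round 2 (Bob proposes): Alice can get 84.61 next round, worth 0.81 × 84.61 = 68.5341 now; Bob offers that and keeps 31.4659.
Round 1 (Alice proposes): Bob can get 31.4659 next round, worth 0.81 × 31.4659 = 25.487379 now. Alice offers 25.487379 and keeps 100 − 25.487379 = 74.512621.

25.49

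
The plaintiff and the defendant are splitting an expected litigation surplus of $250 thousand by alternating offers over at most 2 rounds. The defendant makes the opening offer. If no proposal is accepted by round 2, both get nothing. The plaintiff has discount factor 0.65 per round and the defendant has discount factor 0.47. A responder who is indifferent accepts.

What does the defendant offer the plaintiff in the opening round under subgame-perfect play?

162.5

Round 2 (the plaintiff proposes): rejection yields 0 for the defendant; the plaintiff offers 0 and keeps 250.
Round 1 (the defendant proposes): the plaintiff can get 250 next round, worth 0.65 × 250 = 162.5 now; the defendant offers that and keeps 87.5.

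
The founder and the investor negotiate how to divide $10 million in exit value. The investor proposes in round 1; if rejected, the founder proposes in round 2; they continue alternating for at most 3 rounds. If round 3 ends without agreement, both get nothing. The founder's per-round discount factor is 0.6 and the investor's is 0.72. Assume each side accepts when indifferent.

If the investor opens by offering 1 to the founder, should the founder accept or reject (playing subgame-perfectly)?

Reject

Round 3 (the investor proposes): rejection yields 0 for the founder; the investor offers 0 and keeps 10.
Round 2 (the founder proposes): the investor can get 10 next round, worth 0.72 × 10 = 7.2 now, so the founder offers 7.2, keeping 2.8.
So by rejecting in round 1, the founder gets 2.8 next round, worth 0.6 × 2.8 = 1.68 now.
Offer 1 < 1.68, so the founder rejects.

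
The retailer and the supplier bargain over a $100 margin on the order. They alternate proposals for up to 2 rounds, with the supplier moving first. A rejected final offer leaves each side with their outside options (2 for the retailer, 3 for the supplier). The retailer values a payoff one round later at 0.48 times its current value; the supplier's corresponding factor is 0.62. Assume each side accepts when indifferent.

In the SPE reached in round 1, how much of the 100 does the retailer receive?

Round 2 (the retailer proposes): the supplier gets 3 if talks fail, so the retailer offers 3 and keeps 97.
Round 1 (the supplier proposes): the retailer can get 97 next round, worth 0.48 × 97 = 46.56 now. The supplier offers 46.56 and keeps 100 − 46.56 = 53.44.

46.56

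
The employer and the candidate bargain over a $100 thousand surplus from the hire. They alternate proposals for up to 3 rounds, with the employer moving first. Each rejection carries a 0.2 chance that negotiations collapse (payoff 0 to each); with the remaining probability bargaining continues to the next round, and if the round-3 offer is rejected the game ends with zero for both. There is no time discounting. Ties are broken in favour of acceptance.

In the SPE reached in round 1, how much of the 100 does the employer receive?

Round 3 (the employer proposes): the candidate will accept anything ≥ 0, so the employer offers 0 and keeps 100.
Round 2 (the candidate proposes): rejecting gives the employer an expected 0.8 × 100 = 80; the candidate offers that and keeps 20.
Round 1 (the employer proposes): rejecting gives the candidate an expected 0.8 × 20 = 16, so the employer offers 16, keeping 84.

84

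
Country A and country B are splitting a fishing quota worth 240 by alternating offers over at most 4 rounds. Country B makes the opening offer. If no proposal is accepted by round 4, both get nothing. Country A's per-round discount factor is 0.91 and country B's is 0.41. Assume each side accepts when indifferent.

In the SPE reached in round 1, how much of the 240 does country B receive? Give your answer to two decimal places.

29.66

Work backward from the last round.
Round 4 (country A proposes): rejection yields 0 for country B; country A offers 0 and keeps 240.
Round 3 (country B proposes): country A can get 240 next round, worth 0.91 × 240 = 218.4 now. Country B offers 218.4 and keeps 240 − 218.4 = 21.6.
Round 2 (country A proposes): country B can get 21.6 next round, worth 0.41 × 21.6 = 8.856 now, so country A offers 8.856, keeping 231.144.
Round 1 (country B proposes): country A can get 231.144 next round, worth 0.91 × 231.144 = 210.34104 now. Country B offers 210.34104 and keeps 240 − 210.34104 = 29.65896.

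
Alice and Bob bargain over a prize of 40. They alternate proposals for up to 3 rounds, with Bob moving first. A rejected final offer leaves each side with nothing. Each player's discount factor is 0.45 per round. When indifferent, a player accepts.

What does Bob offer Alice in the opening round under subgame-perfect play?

9.9

Round 3 (Bob proposes): rejection yields 0 for Alice; Bob offers 0 and keeps 40.
Round 2 (Alice proposes): Bob can get 40 next round, worth 0.45 × 40 = 18 now. Alice offers 18 and keeps 40 − 18 = 22.
Round 1 (Bob proposes): Alice can get 22 next round, worth 0.45 × 22 = 9.9 now, so Bob offers 9.9, keeping 30.1.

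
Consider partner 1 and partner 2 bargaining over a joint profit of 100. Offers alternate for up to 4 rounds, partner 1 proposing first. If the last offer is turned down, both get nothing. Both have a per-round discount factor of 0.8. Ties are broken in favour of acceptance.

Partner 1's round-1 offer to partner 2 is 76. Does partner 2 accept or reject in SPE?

Round 4 (partner 2 proposes): rejection yields 0 for partner 1; partner 2 offers 0 and keeps 100.
Round 3 (partner 1 proposes): partner 2 can get 100 next round, worth 0.8 × 100 = 80 now; partner 1 offers that and keeps 20.
Round 2 (partner 2 proposes): partner 1 can get 20 next round, worth 0.8 × 20 = 16 now. Partner 2 offers 16 and keeps 100 − 16 = 84.
So by rejecting in round 1, partner 2 gets 84 next round, worth 0.8 × 84 = 67.2 now.
Offer 76 ≥ 67.2, so partner 2 accepts.

Accept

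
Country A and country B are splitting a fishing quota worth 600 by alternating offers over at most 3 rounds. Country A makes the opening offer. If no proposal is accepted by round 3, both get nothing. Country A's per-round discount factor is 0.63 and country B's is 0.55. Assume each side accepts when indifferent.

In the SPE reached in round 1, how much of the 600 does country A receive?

Round 3 (country A proposes): country B will accept anything ≥ 0, so country A offers 0 and keeps 600.
Round 2 (country B proposes): country A can get 600 next round, worth 0.63 × 600 = 378 now. Country B offers 378 and keeps 600 − 378 = 222.
Round 1 (country A proposes): country B can get 222 next round, worth 0.55 × 222 = 122.1 now. Country A offers 122.1 and keeps 600 − 122.1 = 477.9.

477.9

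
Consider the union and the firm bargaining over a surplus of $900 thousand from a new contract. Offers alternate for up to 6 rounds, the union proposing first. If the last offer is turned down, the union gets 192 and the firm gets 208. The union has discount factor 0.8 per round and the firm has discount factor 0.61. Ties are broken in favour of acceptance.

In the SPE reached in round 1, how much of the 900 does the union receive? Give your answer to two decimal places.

By backward induction:
Round 6 (the firm proposes): the union gets 192 if talks fail, so the firm offers 192 and keeps 708.
Round 5 (the union proposes): the firm can get 708 next round, worth 0.61 × 708 = 431.88 now. The union offers 431.88 and keeps 900 − 431.88 = 468.12.
Round 4 (the firm proposes): the union can get 468.12 next round, worth 0.8 × 468.12 = 374.496 now; the firm offers that and keeps 525.504.
Round 3 (the union proposes): the firm can get 525.504 next round, worth 0.61 × 525.504 = 320.55744 now, so the union offers 320.55744, keeping 579.44256.
Round 2 (the firm proposes): the union can get 579.44256 next round, worth 0.8 × 579.44256 = 463.554048 now; the firm offers that and keeps 436.445952.
Round 1 (the union proposes): the firm can get 436.445952 next round, worth 0.61 × 436.445952 = 266.23203072 now, so the union offers 266.23203072, keeping 633.76796928.

633.77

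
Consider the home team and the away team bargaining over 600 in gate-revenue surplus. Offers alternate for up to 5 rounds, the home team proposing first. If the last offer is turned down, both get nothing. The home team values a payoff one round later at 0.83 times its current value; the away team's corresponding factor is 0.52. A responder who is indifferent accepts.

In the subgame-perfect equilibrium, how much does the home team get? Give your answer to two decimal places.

524.07

Round 5 (the home team proposes): rejection yields 0 for the away team; the home team offers 0 and keeps 600.
Round 4 (the away team proposes): the home team can get 600 next round, worth 0.83 × 600 = 498 now, so the away team offers 498, keeping 102.
Round 3 (the home team proposes): the away team can get 102 next round, worth 0.52 × 102 = 53.04 now, so the home team offers 53.04, keeping 546.96.
Round 2 (the away team proposes): the home team can get 546.96 next round, worth 0.83 × 546.96 = 453.9768 now; the away team offers that and keeps 146.0232.
Round 1 (the home team proposes): the away team can get 146.0232 next round, worth 0.52 × 146.0232 = 75.932064 now, so the home team offers 75.932064, keeping 524.067936.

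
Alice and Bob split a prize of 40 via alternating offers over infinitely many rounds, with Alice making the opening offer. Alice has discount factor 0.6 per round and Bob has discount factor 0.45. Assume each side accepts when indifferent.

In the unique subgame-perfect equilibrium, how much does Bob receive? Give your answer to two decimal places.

Let x be Alice's share when Alice proposes and y be Bob's share when Bob proposes.
Bob accepts iff offered ≥ 0.45·y, so x = 40 − 0.45y. Symmetrically y = 40 − 0.6x.
Substituting: x = 40 − 0.45(40 − 0.6x), giving x(1 − 0.6·0.45) = 40(1 − 0.45).
So x = 40 × 0.55 / 0.73 ≈ 30.1370, and Bob receives 40 − x ≈ 9.8630.

9.86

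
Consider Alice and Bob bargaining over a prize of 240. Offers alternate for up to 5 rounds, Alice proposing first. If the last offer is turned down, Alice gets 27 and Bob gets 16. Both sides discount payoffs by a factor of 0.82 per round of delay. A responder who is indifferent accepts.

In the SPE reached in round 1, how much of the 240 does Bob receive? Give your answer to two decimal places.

66.48

Round 5 (Alice proposes): Bob gets 16 if talks fail, so Alice offers 16 and keeps 224.
Round 4 (Bob proposes): Alice can get 224 next round, worth 0.82 × 224 = 183.68 now. Bob offers 183.68 and keeps 240 − 183.68 = 56.32.
Round 3 (Alice proposes): Bob can get 56.32 next round, worth 0.82 × 56.32 = 46.1824 now; Alice offers that and keeps 193.8176.
Round 2 (Bob proposes): Alice can get 193.8176 next round, worth 0.82 × 193.8176 = 158.930432 now, so Bob offers 158.930432, keeping 81.069568.
Round 1 (Alice proposes): Bob can get 81.069568 next round, worth 0.82 × 81.069568 = 66.47704576 now. Alice offers 66.47704576 and keeps 240 − 66.47704576 = 173.52295424.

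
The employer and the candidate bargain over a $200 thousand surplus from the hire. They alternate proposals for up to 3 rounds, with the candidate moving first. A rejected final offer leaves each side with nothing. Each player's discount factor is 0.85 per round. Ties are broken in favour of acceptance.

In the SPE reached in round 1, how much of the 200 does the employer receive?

Round 3 (the candidate proposes): the employer will accept anything ≥ 0, so the candidate offers 0 and keeps 200.
Round 2 (the employer proposes): the candidate can get 200 next round, worth 0.85 × 200 = 170 now. The employer offers 170 and keeps 200 − 170 = 30.
Round 1 (the candidate proposes): the employer can get 30 next round, worth 0.85 × 30 = 25.5 now. The candidate offers 25.5 and keeps 200 − 25.5 = 174.5.

25.5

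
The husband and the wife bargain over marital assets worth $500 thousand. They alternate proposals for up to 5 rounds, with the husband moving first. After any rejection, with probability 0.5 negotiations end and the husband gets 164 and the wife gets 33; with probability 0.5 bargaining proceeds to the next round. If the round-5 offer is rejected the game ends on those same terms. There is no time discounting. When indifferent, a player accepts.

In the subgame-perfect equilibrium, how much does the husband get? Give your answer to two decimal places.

372.31

Round 5 (the husband proposes): the wife gets 33 if talks fail, so the husband offers 33 and keeps 467.
Round 4 (the wife proposes): rejecting gives the husband an expected 0.5 × 467 + 0.5 × 164 = 315.5; the wife offers that and keeps 184.5.
Round 3 (the husband proposes): rejecting gives the wife an expected 0.5 × 184.5 + 0.5 × 33 = 108.75, so the husband offers 108.75, keeping 391.25.
Round 2 (the wife proposes): rejecting gives the husband an expected 0.5 × 391.25 + 0.5 × 164 = 277.625, so the wife offers 277.625, keeping 222.375.
Round 1 (the husband proposes): rejecting gives the wife an expected 0.5 × 222.375 + 0.5 × 33 = 127.6875; the husband offers that and keeps 372.3125.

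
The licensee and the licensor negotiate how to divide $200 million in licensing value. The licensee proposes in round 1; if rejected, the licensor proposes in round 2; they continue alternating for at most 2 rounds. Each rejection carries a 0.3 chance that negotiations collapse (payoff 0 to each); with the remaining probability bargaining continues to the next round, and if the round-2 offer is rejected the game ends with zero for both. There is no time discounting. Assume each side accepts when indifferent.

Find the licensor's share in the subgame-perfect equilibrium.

Round 2 (the licensor proposes): rejection yields 0 for the licensee; the licensor offers 0 and keeps 200.
Round 1 (the licensee proposes): rejecting gives the licensor an expected 0.7 × 200 = 140. The licensee offers 140 and keeps 200 − 140 = 60.

140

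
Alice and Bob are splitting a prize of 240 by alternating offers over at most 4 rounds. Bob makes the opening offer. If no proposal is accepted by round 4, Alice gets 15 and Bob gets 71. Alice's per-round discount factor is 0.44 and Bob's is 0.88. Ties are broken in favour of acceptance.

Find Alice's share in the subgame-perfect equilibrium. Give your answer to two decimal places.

41.46

Round 4 (Alice proposes): Bob gets 71 if talks fail, so Alice offers 71 and keeps 169.
Round 3 (Bob proposes): Alice can get 169 next round, worth 0.44 × 169 = 74.36 now; Bob offers that and keeps 165.64.
Round 2 (Alice proposes): Bob can get 165.64 next round, worth 0.88 × 165.64 = 145.7632 now; Alice offers that and keeps 94.2368.
Round 1 (Bob proposes): Alice can get 94.2368 next round, worth 0.44 × 94.2368 = 41.464192 now; Bob offers that and keeps 198.535808.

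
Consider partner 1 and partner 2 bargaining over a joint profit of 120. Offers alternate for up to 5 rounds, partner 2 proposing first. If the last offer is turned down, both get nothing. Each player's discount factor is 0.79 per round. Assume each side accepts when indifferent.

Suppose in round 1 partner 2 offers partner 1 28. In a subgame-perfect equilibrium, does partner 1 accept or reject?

Reject

Round 5 (partner 2 proposes): rejection yields 0 for partner 1; partner 2 offers 0 and keeps 120.
Round 4 (partner 1 proposes): partner 2 can get 120 next round, worth 0.79 × 120 = 94.8 now; partner 1 offers that and keeps 25.2.
Round 3 (partner 2 proposes): partner 1 can get 25.2 next round, worth 0.79 × 25.2 = 19.908 now. Partner 2 offers 19.908 and keeps 120 − 19.908 = 100.092.
Round 2 (partner 1 proposes): partner 2 can get 100.092 next round, worth 0.79 × 100.092 = 79.07268 now. Partner 1 offers 79.07268 and keeps 120 − 79.07268 = 40.92732.
So by rejecting in round 1, partner 1 gets 40.92732 next round, worth 0.79 × 40.92732 = 32.3325828 now.
Offer 28 < 32.3325828, so partner 1 rejects.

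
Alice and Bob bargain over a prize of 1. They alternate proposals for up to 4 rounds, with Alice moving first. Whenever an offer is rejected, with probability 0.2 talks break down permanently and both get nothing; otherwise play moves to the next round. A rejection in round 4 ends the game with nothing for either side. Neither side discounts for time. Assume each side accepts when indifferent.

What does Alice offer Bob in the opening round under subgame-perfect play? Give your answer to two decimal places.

Round 4 (Bob proposes): rejection yields 0 for Alice; Bob offers 0 and keeps 1.
Round 3 (Alice proposes): rejecting gives Bob an expected 0.8 × 1 = 0.8. Alice offers 0.8 and keeps 1 − 0.8 = 0.2.
Round 2 (Bob proposes): rejecting gives Alice an expected 0.8 × 0.2 = 0.16. Bob offers 0.16 and keeps 1 − 0.16 = 0.84.
Round 1 (Alice proposes): rejecting gives Bob an expected 0.8 × 0.84 = 0.672, so Alice offers 0.672, keeping 0.328.

0.67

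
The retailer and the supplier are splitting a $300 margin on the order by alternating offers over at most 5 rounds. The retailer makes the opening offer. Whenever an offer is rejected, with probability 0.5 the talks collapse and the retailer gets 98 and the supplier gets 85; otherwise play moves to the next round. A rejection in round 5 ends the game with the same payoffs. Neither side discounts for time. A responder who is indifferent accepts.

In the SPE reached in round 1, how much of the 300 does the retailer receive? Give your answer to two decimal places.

178.44

Round 5 (the retailer proposes): the supplier gets 85 if talks fail, so the retailer offers 85 and keeps 215.
Round 4 (the supplier proposes): rejecting gives the retailer an expected 0.5 × 215 + 0.5 × 98 = 156.5, so the supplier offers 156.5, keeping 143.5.
Round 3 (the retailer proposes): rejecting gives the supplier an expected 0.5 × 143.5 + 0.5 × 85 = 114.25, so the retailer offers 114.25, keeping 185.75.
Round 2 (the supplier proposes): rejecting gives the retailer an expected 0.5 × 185.75 + 0.5 × 98 = 141.875. The supplier offers 141.875 and keeps 300 − 141.875 = 158.125.
Round 1 (the retailer proposes): rejecting gives the supplier an expected 0.5 × 158.125 + 0.5 × 85 = 121.5625, so the retailer offers 121.5625, keeping 178.4375.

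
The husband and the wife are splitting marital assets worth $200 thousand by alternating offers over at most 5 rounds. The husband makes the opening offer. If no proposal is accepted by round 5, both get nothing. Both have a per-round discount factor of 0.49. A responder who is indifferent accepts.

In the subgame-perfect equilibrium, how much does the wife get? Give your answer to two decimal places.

Round 5 (the husband proposes): rejection yields 0 for the wife; the husband offers 0 and keeps 200.
Round 4 (the wife proposes): the husband can get 200 next round, worth 0.49 × 200 = 98 now, so the wife offers 98, keeping 102.
Round 3 (the husband proposes): the wife can get 102 next round, worth 0.49 × 102 = 49.98 now; the husband offers that and keeps 150.02.
Round 2 (the wife proposes): the husband can get 150.02 next round, worth 0.49 × 150.02 = 73.5098 now; the wife offers that and keeps 126.4902.
Round 1 (the husband proposes): the wife can get 126.4902 next round, worth 0.49 × 126.4902 = 61.980198 now; the husband offers that and keeps 138.019802.

61.98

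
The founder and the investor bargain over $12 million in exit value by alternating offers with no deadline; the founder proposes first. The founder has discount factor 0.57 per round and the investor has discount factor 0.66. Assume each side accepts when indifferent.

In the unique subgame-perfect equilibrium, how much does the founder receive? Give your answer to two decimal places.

Let x be the founder's share when the founder proposes and y be the investor's share when the investor proposes.
The investor accepts iff offered ≥ 0.66·y, so x = 12 − 0.66y. Symmetrically y = 12 − 0.57x.
Substituting: x = 12 − 0.66(12 − 0.57x), giving x(1 − 0.57·0.66) = 12(1 − 0.66).
So x = 12 × 0.34 / 0.6238 ≈ 6.5406, and the investor receives 12 − x ≈ 5.4594.

6.54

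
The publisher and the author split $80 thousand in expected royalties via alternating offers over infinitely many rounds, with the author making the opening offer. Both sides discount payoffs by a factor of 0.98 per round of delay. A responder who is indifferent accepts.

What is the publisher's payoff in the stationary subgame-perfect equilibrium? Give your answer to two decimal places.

In a stationary SPE each proposer offers the other exactly their discounted continuation value.
If the author keeps x when proposing and the publisher keeps y when proposing, then x = 80 − 0.98y and y = 80 − 0.98x.
Solving: x = 80(1 − 0.98) / (1 − 0.98·0.98) = 1.6 / 0.0396 ≈ 40.4040.
The publisher gets 80 − 40.4040 ≈ 39.5960.

39.60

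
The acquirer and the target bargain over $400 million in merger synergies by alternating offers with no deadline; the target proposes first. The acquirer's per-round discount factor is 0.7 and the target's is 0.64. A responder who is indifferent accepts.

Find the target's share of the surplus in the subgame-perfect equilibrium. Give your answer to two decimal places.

217.39

When the target proposes, the acquirer accepts any offer worth at least 0.7 times what the acquirer would get by proposing next round; and vice versa.
This gives x = 400 − 0.7y and y = 400 − 0.64x, where x and y are each side's share when it proposes.
Hence (1 − 0.7·0.64)x = 400(1 − 0.7), i.e. 0.552·x = 120.
x ≈ 217.3913; the acquirer's share is 400 − x ≈ 182.6087.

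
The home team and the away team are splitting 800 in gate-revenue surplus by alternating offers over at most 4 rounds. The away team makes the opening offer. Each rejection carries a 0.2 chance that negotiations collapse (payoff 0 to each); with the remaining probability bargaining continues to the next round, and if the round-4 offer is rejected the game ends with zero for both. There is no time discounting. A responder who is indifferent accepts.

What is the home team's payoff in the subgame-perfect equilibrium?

537.6

Round 4 (the home team proposes): the away team will accept anything ≥ 0, so the home team offers 0 and keeps 800.
Round 3 (the away team proposes): rejecting gives the home team an expected 0.8 × 800 = 640; the away team offers that and keeps 160.
Round 2 (the home team proposes): rejecting gives the away team an expected 0.8 × 160 = 128, so the home team offers 128, keeping 672.
Round 1 (the away team proposes): rejecting gives the home team an expected 0.8 × 672 = 537.6. The away team offers 537.6 and keeps 800 − 537.6 = 262.4.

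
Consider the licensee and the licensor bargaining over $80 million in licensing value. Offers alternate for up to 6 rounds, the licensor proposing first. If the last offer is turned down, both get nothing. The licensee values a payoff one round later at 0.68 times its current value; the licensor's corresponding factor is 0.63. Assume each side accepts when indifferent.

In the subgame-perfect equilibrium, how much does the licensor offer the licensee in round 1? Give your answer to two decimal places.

38.73

Solve by backward induction from round 6.
Round 6 (the licensee proposes): rejection yields 0 for the licensor; the licensee offers 0 and keeps 80.
Round 5 (the licensor proposes): the licensee can get 80 next round, worth 0.68 × 80 = 54.4 now. The licensor offers 54.4 and keeps 80 − 54.4 = 25.6.
Round 4 (the licensee proposes): the licensor can get 25.6 next round, worth 0.63 × 25.6 = 16.128 now. The licensee offers 16.128 and keeps 80 − 16.128 = 63.872.
Round 3 (the licensor proposes): the licensee can get 63.872 next round, worth 0.68 × 63.872 = 43.43296 now, so the licensor offers 43.43296, keeping 36.56704.
Round 2 (the licensee proposes): the licensor can get 36.56704 next round, worth 0.63 × 36.56704 = 23.0372352 now, so the licensee offers 23.0372352, keeping 56.9627648.
Round 1 (the licensor proposes): the licensee can get 56.9627648 next round, worth 0.68 × 56.9627648 = 38.734680064 now, so the licensor offers 38.734680064, keeping 41.265319936.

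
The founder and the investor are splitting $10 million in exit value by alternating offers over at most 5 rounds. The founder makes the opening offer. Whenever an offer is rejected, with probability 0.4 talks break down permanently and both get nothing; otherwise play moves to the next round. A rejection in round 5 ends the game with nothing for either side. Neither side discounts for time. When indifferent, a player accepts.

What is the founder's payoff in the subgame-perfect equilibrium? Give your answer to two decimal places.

Round 5 (the founder proposes): rejection yields 0 for the investor; the founder offers 0 and keeps 10.
Round 4 (the investor proposes): rejecting gives the founder an expected 0.6 × 10 = 6; the investor offers that and keeps 4.
Round 3 (the founder proposes): rejecting gives the investor an expected 0.6 × 4 = 2.4, so the founder offers 2.4, keeping 7.6.
Round 2 (the investor proposes): rejecting gives the founder an expected 0.6 × 7.6 = 4.56, so the investor offers 4.56, keeping 5.44.
Round 1 (the founder proposes): rejecting gives the investor an expected 0.6 × 5.44 = 3.264; the founder offers that and keeps 6.736.

6.74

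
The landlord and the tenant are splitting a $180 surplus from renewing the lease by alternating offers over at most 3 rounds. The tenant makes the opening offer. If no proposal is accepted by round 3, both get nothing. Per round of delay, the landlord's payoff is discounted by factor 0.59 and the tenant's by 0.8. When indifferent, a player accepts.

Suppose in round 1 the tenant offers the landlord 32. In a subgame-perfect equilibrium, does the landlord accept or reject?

Accept

Round 3 (the tenant proposes): rejection yields 0 for the landlord; the tenant offers 0 and keeps 180.
Round 2 (the landlord proposes): the tenant can get 180 next round, worth 0.8 × 180 = 144 now, so the landlord offers 144, keeping 36.
So by rejecting in round 1, the landlord gets 36 next round, worth 0.59 × 36 = 21.24 now.
Offer 32 ≥ 21.24, so the landlord accepts.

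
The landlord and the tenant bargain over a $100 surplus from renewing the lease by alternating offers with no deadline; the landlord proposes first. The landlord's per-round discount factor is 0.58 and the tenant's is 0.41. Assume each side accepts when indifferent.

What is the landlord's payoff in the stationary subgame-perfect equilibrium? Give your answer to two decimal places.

77.41

When the landlord proposes, the tenant accepts any offer worth at least 0.41 times what the tenant would get by proposing next round; and vice versa.
This gives x = 100 − 0.41y and y = 100 − 0.58x, where x and y are each side's share when it proposes.
Hence (1 − 0.41·0.58)x = 100(1 − 0.41), i.e. 0.7622·x = 59.
x ≈ 77.4075; the tenant's share is 100 − x ≈ 22.5925.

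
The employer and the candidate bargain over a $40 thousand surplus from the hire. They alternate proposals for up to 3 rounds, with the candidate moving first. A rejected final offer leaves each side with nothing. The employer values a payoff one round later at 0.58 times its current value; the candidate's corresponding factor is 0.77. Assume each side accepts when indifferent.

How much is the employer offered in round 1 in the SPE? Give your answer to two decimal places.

5.34

Round 3 (the candidate proposes): rejection yields 0 for the employer; the candidate offers 0 and keeps 40.
Round 2 (the employer proposes): the candidate can get 40 next round, worth 0.77 × 40 = 30.8 now. The employer offers 30.8 and keeps 40 − 30.8 = 9.2.
Round 1 (the candidate proposes): the employer can get 9.2 next round, worth 0.58 × 9.2 = 5.336 now. The candidate offers 5.336 and keeps 40 − 5.336 = 34.664.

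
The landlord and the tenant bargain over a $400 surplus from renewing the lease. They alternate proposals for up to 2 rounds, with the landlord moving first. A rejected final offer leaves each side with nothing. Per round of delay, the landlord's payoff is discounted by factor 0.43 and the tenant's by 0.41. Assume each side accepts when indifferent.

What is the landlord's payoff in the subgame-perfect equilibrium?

Round 2 (the tenant proposes): rejection yields 0 for the landlord; the tenant offers 0 and keeps 400.
Round 1 (the landlord proposes): the tenant can get 400 next round, worth 0.41 × 400 = 164 now. The landlord offers 164 and keeps 400 − 164 = 236.

236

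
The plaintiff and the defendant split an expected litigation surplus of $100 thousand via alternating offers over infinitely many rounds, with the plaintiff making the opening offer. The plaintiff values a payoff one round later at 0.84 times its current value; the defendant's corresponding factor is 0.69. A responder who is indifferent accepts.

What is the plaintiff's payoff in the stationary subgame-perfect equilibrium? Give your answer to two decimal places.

73.74

Let x be the plaintiff's share when the plaintiff proposes and y be the defendant's share when the defendant proposes.
The defendant accepts iff offered ≥ 0.69·y, so x = 100 − 0.69y. Symmetrically y = 100 − 0.84x.
Substituting: x = 100 − 0.69(100 − 0.84x), giving x(1 − 0.84·0.69) = 100(1 − 0.69).
So x = 100 × 0.31 / 0.4204 ≈ 73.7393, and the defendant receives 100 − x ≈ 26.2607.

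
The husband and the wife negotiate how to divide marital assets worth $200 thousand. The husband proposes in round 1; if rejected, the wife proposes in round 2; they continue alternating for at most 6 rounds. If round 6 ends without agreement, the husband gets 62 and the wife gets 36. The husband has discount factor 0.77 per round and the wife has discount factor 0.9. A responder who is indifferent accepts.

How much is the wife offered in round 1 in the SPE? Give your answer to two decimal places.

Round 6 (the wife proposes): the husband gets 62 if talks fail, so the wife offers 62 and keeps 138.
Round 5 (the husband proposes): the wife can get 138 next round, worth 0.9 × 138 = 124.2 now. The husband offers 124.2 and keeps 200 − 124.2 = 75.8.
Round 4 (the wife proposes): the husband can get 75.8 next round, worth 0.77 × 75.8 = 58.366 now. The wife offers 58.366 and keeps 200 − 58.366 = 141.634.
Round 3 (the husband proposes): the wife can get 141.634 next round, worth 0.9 × 141.634 = 127.4706 now. The husband offers 127.4706 and keeps 200 − 127.4706 = 72.5294.
Round 2 (the wife proposes): the husband can get 72.5294 next round, worth 0.77 × 72.5294 = 55.847638 now. The wife offers 55.847638 and keeps 200 − 55.847638 = 144.152362.
Round 1 (the husband proposes): the wife can get 144.152362 next round, worth 0.9 × 144.152362 = 129.7371258 now. The husband offers 129.7371258 and keeps 200 − 129.7371258 = 70.2628742.

129.74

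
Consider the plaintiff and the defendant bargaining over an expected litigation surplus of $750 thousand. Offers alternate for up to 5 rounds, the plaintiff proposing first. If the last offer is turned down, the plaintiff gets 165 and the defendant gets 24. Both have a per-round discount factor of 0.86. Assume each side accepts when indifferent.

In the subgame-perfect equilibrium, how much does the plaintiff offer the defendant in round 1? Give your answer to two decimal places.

Round 5 (the plaintiff proposes): the defendant gets 24 if talks fail, so the plaintiff offers 24 and keeps 726.
Round 4 (the defendant proposes): the plaintiff can get 726 next round, worth 0.86 × 726 = 624.36 now; the defendant offers that and keeps 125.64.
Round 3 (the plaintiff proposes): the defendant can get 125.64 next round, worth 0.86 × 125.64 = 108.0504 now; the plaintiff offers that and keeps 641.9496.
Round 2 (the defendant proposes): the plaintiff can get 641.9496 next round, worth 0.86 × 641.9496 = 552.076656 now. The defendant offers 552.076656 and keeps 750 − 552.076656 = 197.923344.
Round 1 (the plaintiff proposes): the defendant can get 197.923344 next round, worth 0.86 × 197.923344 = 170.21407584 now; the plaintiff offers that and keeps 579.78592416.

170.21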